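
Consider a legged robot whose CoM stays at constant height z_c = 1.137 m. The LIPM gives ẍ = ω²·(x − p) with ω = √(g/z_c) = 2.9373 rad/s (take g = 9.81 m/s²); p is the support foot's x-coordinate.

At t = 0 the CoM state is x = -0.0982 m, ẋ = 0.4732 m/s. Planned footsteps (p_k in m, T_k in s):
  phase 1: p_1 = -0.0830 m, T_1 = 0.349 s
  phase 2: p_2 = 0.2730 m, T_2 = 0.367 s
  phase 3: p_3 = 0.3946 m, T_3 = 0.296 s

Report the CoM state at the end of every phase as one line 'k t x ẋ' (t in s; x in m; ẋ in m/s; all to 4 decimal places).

phase 1: p=-0.0830, T=0.349, ωT=1.025118, cosh=1.573089, sinh=1.214335; start (x,ẋ)=(-0.098200, 0.473200) → end (x,ẋ)=(0.088719, 0.690169)
phase 2: p=0.2730, T=0.367, ωT=1.077989, cosh=1.639522, sinh=1.299242; start (x,ẋ)=(0.088719, 0.690169) → end (x,ẋ)=(0.276146, 0.428281)
phase 3: p=0.3946, T=0.296, ωT=0.869441, cosh=1.402381, sinh=0.983195; start (x,ẋ)=(0.276146, 0.428281) → end (x,ẋ)=(0.371840, 0.258527)

1 0.3490 0.0887 0.6902
2 0.7160 0.2761 0.4283
3 1.0120 0.3718 0.2585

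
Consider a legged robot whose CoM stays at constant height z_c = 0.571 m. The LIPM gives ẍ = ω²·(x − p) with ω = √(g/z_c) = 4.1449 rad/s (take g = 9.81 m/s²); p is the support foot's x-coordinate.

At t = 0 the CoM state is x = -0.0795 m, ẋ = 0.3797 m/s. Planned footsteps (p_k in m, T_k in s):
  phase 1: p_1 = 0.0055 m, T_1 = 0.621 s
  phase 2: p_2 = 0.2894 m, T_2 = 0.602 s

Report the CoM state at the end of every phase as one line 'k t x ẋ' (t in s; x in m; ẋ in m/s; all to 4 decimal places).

1 0.6210 0.0421 0.2075
2 1.2230 -0.9186 -4.9052

phase 1: p=0.0055, T=0.621, ωT=2.573983, cosh=6.597100, sinh=6.520868; start (x,ẋ)=(-0.079500, 0.379700) → end (x,ẋ)=(0.042101, 0.207509)
phase 2: p=0.2894, T=0.602, ωT=2.495230, cosh=6.103498, sinh=6.021021; start (x,ẋ)=(0.042101, 0.207509) → end (x,ẋ)=(-0.918555, -4.905198)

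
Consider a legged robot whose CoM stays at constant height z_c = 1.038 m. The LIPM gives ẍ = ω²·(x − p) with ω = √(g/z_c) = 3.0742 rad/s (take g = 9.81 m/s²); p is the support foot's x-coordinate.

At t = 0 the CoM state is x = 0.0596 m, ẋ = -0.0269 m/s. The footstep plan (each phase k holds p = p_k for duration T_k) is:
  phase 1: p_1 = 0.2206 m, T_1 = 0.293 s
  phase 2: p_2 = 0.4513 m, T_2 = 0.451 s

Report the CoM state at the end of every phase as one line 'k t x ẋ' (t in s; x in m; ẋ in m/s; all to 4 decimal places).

phase 1: p=0.2206, T=0.293, ωT=0.900741, cosh=1.433847, sinh=1.027578; start (x,ẋ)=(0.059600, -0.026900) → end (x,ẋ)=(-0.019241, -0.547166)
phase 2: p=0.4513, T=0.451, ωT=1.386464, cosh=2.125318, sinh=1.875361; start (x,ẋ)=(-0.019241, -0.547166) → end (x,ẋ)=(-0.882539, -3.875682)

1 0.2930 -0.0192 -0.5472
2 0.7440 -0.8825 -3.8757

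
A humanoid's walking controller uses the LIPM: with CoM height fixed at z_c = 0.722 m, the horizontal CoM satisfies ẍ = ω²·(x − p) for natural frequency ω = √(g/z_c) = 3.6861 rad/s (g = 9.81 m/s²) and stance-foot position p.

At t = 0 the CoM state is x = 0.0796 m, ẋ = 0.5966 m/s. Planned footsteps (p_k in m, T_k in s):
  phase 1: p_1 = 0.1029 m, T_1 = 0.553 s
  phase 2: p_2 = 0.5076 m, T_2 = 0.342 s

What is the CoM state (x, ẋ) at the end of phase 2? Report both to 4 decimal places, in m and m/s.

phase 1: p=0.1029, T=0.553, ωT=2.038413, cosh=3.904326, sinh=3.774090; start (x,ẋ)=(0.079600, 0.596600) → end (x,ẋ)=(0.622771, 2.005179)
phase 2: p=0.5076, T=0.342, ωT=1.260646, cosh=1.905586, sinh=1.622115; start (x,ẋ)=(0.622771, 2.005179) → end (x,ẋ)=(1.609472, 4.509676)

x = 1.6095, ẋ = 4.5097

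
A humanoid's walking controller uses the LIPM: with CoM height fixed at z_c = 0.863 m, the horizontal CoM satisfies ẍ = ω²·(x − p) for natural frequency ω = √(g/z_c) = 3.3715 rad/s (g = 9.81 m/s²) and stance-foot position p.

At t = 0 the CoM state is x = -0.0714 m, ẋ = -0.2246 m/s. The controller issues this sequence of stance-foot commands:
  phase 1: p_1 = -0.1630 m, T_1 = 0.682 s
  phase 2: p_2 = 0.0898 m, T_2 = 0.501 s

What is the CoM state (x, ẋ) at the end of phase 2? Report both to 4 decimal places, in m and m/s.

phase 1: p=-0.1630, T=0.682, ωT=2.299363, cosh=5.034077, sinh=4.933754; start (x,ẋ)=(-0.071400, -0.224600) → end (x,ẋ)=(-0.030552, 0.393035)
phase 2: p=0.0898, T=0.501, ωT=1.689122, cosh=2.799702, sinh=2.615020; start (x,ẋ)=(-0.030552, 0.393035) → end (x,ẋ)=(0.057699, 0.039295)

x = 0.0577, ẋ = 0.0393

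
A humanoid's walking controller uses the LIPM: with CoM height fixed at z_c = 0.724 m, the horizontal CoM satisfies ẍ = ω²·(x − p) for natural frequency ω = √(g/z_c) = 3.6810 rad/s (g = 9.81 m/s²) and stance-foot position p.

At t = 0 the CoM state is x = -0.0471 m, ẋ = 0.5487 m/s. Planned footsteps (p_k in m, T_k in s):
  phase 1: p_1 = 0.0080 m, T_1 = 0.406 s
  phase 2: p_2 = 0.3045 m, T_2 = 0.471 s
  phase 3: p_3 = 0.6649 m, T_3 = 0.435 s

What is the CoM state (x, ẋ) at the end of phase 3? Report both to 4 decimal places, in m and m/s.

x = 1.4457, ẋ = 3.1867

phase 1: p=0.0080, T=0.406, ωT=1.494486, cosh=2.340704, sinh=2.116341; start (x,ẋ)=(-0.047100, 0.548700) → end (x,ẋ)=(0.194495, 0.855102)
phase 2: p=0.3045, T=0.471, ωT=1.733751, cosh=2.919236, sinh=2.742616; start (x,ẋ)=(0.194495, 0.855102) → end (x,ẋ)=(0.620482, 1.385679)
phase 3: p=0.6649, T=0.435, ωT=1.601235, cosh=2.580400, sinh=2.378753; start (x,ẋ)=(0.620482, 1.385679) → end (x,ẋ)=(1.445744, 3.186676)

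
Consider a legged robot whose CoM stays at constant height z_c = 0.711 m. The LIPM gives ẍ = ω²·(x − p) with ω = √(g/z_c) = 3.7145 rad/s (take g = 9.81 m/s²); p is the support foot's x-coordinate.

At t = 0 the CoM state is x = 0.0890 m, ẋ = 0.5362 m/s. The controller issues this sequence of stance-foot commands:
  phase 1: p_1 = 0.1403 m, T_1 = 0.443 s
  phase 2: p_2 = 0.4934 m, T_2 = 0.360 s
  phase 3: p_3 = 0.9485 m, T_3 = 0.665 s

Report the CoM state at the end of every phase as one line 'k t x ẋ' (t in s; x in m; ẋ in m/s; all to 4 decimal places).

1 0.4430 0.3626 0.9660
2 0.8030 0.6882 1.1049
3 1.4680 1.1448 0.9042

phase 1: p=0.1403, T=0.443, ωT=1.645524, cosh=2.688317, sinh=2.495406; start (x,ẋ)=(0.089000, 0.536200) → end (x,ẋ)=(0.362609, 0.965967)
phase 2: p=0.4934, T=0.360, ωT=1.337220, cosh=2.035508, sinh=1.772933; start (x,ẋ)=(0.362609, 0.965967) → end (x,ẋ)=(0.688231, 1.104901)
phase 3: p=0.9485, T=0.665, ωT=2.470143, cosh=5.954352, sinh=5.869779; start (x,ẋ)=(0.688231, 1.104901) → end (x,ẋ)=(1.144767, 0.904243)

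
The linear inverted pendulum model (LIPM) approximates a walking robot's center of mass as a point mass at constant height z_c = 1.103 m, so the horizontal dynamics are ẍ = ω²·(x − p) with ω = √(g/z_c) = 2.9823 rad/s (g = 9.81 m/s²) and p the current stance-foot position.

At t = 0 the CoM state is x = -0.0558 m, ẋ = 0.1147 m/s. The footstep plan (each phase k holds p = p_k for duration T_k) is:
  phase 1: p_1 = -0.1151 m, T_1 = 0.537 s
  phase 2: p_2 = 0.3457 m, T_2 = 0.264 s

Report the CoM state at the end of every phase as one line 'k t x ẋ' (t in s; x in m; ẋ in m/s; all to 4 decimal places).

1 0.5370 0.1295 0.7168
2 0.8010 0.2683 0.3889

phase 1: p=-0.1151, T=0.537, ωT=1.601495, cosh=2.581019, sinh=2.379424; start (x,ẋ)=(-0.055800, 0.114700) → end (x,ẋ)=(0.129468, 0.716845)
phase 2: p=0.3457, T=0.264, ωT=0.787327, cosh=1.326287, sinh=0.871228; start (x,ẋ)=(0.129468, 0.716845) → end (x,ẋ)=(0.268328, 0.388914)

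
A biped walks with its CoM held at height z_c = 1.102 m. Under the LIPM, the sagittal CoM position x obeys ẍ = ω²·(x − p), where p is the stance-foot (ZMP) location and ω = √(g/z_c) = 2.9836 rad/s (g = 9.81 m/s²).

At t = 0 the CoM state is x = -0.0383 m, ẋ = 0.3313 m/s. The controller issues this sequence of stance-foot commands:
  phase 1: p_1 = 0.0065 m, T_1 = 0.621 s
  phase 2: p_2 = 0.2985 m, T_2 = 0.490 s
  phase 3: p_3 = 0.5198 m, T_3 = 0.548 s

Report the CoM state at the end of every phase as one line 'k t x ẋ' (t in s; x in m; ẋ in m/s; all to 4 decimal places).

phase 1: p=0.0065, T=0.621, ωT=1.852816, cosh=3.267273, sinh=3.110478; start (x,ẋ)=(-0.038300, 0.331300) → end (x,ẋ)=(0.205515, 0.666685)
phase 2: p=0.2985, T=0.490, ωT=1.461964, cosh=2.273103, sinh=2.041322; start (x,ẋ)=(0.205515, 0.666685) → end (x,ẋ)=(0.543268, 0.949117)
phase 3: p=0.5198, T=0.548, ωT=1.635013, cosh=2.662237, sinh=2.467287; start (x,ẋ)=(0.543268, 0.949117) → end (x,ẋ)=(1.367149, 2.699531)

1 0.6210 0.2055 0.6667
2 1.1110 0.5433 0.9491
3 1.6590 1.3671 2.6995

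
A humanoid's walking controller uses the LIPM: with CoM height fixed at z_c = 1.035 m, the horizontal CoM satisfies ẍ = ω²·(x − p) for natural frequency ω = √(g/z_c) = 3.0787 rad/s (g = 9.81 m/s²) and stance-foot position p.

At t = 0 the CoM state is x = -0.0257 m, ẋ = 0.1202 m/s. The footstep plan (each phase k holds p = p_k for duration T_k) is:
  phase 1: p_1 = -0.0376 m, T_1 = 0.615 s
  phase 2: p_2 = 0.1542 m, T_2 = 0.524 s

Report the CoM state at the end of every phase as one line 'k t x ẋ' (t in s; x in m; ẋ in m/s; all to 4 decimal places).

1 0.6150 0.1295 0.5271
2 1.1390 0.5025 1.1924

phase 1: p=-0.0376, T=0.615, ωT=1.893401, cosh=3.396238, sinh=3.245679; start (x,ẋ)=(-0.025700, 0.120200) → end (x,ẋ)=(0.129534, 0.527138)
phase 2: p=0.1542, T=0.524, ωT=1.613239, cosh=2.609141, sinh=2.409900; start (x,ẋ)=(0.129534, 0.527138) → end (x,ẋ)=(0.502470, 1.192375)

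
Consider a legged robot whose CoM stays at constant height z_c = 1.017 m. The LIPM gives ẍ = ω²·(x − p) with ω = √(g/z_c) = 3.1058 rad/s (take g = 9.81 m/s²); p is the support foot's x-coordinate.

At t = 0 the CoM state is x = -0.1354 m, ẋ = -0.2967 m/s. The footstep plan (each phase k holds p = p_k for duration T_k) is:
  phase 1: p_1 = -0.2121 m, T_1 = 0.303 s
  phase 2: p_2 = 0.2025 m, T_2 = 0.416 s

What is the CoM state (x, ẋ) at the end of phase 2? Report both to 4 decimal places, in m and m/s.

phase 1: p=-0.2121, T=0.303, ωT=0.941057, cosh=1.476452, sinh=1.086237; start (x,ẋ)=(-0.135400, -0.296700) → end (x,ẋ)=(-0.202625, -0.179306)
phase 2: p=0.2025, T=0.416, ωT=1.292013, cosh=1.957412, sinh=1.682694; start (x,ẋ)=(-0.202625, -0.179306) → end (x,ẋ)=(-0.687643, -2.468205)

x = -0.6876, ẋ = -2.4682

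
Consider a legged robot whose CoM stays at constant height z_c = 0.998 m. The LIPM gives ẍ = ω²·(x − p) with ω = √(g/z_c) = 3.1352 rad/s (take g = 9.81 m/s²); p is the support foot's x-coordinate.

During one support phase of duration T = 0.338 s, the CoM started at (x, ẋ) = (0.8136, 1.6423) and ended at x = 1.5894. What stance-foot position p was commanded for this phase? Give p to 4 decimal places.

p = 0.6337

ωT = 3.1352·0.338 = 1.059698; cosh(ωT) = 1.616029, sinh(ωT) = 1.269469
x(T) = p + (x₀−p)·cosh(ωT) + (ẋ₀/ω)·sinh(ωT) ⇒ p·(1 − cosh) = x(T) − x₀·cosh − (ẋ₀/ω)·sinh
numerator   = 1.5894 − (0.8136)·1.616029 − (1.6423/3.1352)·1.269469 = -0.390383
denominator = 1 − 1.616029 = -0.616029
p = -0.390383 / -0.616029 = 0.6337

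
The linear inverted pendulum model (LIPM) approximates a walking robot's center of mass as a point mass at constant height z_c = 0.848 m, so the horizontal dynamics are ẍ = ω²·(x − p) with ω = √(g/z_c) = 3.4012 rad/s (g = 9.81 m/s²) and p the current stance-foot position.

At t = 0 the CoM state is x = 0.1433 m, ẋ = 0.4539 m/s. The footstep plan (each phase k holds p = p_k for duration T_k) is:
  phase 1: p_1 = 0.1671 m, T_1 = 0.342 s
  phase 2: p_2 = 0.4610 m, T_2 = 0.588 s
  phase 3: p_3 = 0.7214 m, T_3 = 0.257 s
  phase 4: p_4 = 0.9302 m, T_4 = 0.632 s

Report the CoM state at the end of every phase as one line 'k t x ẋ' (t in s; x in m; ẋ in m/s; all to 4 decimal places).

1 0.3420 0.3180 0.6803
2 0.9300 0.6484 0.7953
3 1.1870 0.8501 0.8732
4 1.8190 1.6684 2.6442

phase 1: p=0.1671, T=0.342, ωT=1.163210, cosh=1.756336, sinh=1.443855; start (x,ẋ)=(0.143300, 0.453900) → end (x,ẋ)=(0.317986, 0.680323)
phase 2: p=0.4610, T=0.588, ωT=1.999906, cosh=3.761853, sinh=3.626505; start (x,ẋ)=(0.317986, 0.680323) → end (x,ẋ)=(0.648391, 0.795271)
phase 3: p=0.7214, T=0.257, ωT=0.874108, cosh=1.406986, sinh=0.989752; start (x,ẋ)=(0.648391, 0.795271) → end (x,ẋ)=(0.850102, 0.873161)
phase 4: p=0.9302, T=0.632, ωT=2.149558, cosh=4.348802, sinh=4.232266; start (x,ẋ)=(0.850102, 0.873161) → end (x,ẋ)=(1.668383, 2.644211)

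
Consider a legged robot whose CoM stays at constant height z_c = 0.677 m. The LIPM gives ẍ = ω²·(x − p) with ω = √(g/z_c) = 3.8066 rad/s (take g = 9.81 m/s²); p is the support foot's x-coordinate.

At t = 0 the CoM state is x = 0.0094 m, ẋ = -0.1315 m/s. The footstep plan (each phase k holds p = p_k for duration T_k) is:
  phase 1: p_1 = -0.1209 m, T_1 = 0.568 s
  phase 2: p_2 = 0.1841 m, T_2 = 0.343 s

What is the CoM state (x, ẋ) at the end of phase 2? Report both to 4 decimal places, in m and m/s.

phase 1: p=-0.1209, T=0.568, ωT=2.162149, cosh=4.402434, sinh=4.287356; start (x,ẋ)=(0.009400, -0.131500) → end (x,ẋ)=(0.304629, 1.547609)
phase 2: p=0.1841, T=0.343, ωT=1.305664, cosh=1.980565, sinh=1.709573; start (x,ẋ)=(0.304629, 1.547609) → end (x,ẋ)=(1.117859, 3.849503)

x = 1.1179, ẋ = 3.8495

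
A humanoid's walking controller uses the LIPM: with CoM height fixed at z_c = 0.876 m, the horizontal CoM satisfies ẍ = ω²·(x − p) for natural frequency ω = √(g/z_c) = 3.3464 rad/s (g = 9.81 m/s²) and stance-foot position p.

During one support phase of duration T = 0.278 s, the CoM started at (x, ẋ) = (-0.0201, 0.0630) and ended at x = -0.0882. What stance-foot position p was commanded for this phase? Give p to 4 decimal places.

ωT = 3.3464·0.278 = 0.930299; cosh(ωT) = 1.464852, sinh(ωT) = 1.070416
x(T) = p + (x₀−p)·cosh(ωT) + (ẋ₀/ω)·sinh(ωT) ⇒ p·(1 − cosh) = x(T) − x₀·cosh − (ẋ₀/ω)·sinh
numerator   = -0.0882 − (-0.0201)·1.464852 − (0.0630/3.3464)·1.070416 = -0.078908
denominator = 1 − 1.464852 = -0.464852
p = -0.078908 / -0.464852 = 0.1697

p = 0.1697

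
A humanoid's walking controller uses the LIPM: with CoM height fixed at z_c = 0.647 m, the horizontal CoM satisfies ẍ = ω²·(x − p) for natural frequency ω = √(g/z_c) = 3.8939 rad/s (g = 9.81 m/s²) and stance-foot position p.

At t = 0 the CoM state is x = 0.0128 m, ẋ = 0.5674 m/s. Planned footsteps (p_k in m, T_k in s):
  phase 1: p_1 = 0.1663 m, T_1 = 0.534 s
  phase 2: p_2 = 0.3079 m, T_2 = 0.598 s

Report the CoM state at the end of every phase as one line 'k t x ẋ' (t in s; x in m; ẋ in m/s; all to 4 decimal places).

phase 1: p=0.1663, T=0.534, ωT=2.079343, cosh=4.062110, sinh=3.937098; start (x,ẋ)=(0.012800, 0.567400) → end (x,ẋ)=(0.116461, -0.048416)
phase 2: p=0.3079, T=0.598, ωT=2.328552, cosh=5.180254, sinh=5.082818; start (x,ẋ)=(0.116461, -0.048416) → end (x,ẋ)=(-0.747003, -4.039770)

1 0.5340 0.1165 -0.0484
2 1.1320 -0.7470 -4.0398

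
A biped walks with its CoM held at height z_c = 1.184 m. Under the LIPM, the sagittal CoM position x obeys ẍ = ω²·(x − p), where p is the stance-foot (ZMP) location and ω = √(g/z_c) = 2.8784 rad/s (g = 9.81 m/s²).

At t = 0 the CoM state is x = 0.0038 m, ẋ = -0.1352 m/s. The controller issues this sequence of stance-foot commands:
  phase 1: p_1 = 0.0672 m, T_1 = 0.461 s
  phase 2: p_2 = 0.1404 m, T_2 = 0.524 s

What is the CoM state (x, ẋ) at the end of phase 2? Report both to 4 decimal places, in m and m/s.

phase 1: p=0.0672, T=0.461, ωT=1.326942, cosh=2.017394, sinh=1.752106; start (x,ẋ)=(0.003800, -0.135200) → end (x,ẋ)=(-0.143000, -0.592495)
phase 2: p=0.1404, T=0.524, ωT=1.508282, cosh=2.370124, sinh=2.148834; start (x,ẋ)=(-0.143000, -0.592495) → end (x,ẋ)=(-0.973613, -3.157174)

x = -0.9736, ẋ = -3.1572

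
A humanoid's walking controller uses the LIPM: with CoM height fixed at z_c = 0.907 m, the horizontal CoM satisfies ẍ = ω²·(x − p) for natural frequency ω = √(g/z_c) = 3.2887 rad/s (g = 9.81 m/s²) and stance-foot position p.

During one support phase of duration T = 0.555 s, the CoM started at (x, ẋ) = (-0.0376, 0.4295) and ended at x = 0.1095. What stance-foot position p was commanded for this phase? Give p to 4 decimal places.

ωT = 3.2887·0.555 = 1.825229; cosh(ωT) = 3.182697, sinh(ωT) = 3.021516
x(T) = p + (x₀−p)·cosh(ωT) + (ẋ₀/ω)·sinh(ωT) ⇒ p·(1 − cosh) = x(T) − x₀·cosh − (ẋ₀/ω)·sinh
numerator   = 0.1095 − (-0.0376)·3.182697 − (0.4295/3.2887)·3.021516 = -0.165437
denominator = 1 − 3.182697 = -2.182697
p = -0.165437 / -2.182697 = 0.0758

p = 0.0758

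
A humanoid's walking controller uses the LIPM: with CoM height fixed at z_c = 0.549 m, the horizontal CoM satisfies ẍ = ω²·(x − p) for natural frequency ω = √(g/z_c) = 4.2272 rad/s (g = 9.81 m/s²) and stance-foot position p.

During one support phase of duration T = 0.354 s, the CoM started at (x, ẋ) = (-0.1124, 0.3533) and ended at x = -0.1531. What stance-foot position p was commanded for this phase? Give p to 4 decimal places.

p = 0.0497

ωT = 4.2272·0.354 = 1.496429; cosh(ωT) = 2.344821, sinh(ωT) = 2.120892
x(T) = p + (x₀−p)·cosh(ωT) + (ẋ₀/ω)·sinh(ωT) ⇒ p·(1 − cosh) = x(T) − x₀·cosh − (ẋ₀/ω)·sinh
numerator   = -0.1531 − (-0.1124)·2.344821 − (0.3533/4.2272)·2.120892 = -0.066802
denominator = 1 − 2.344821 = -1.344821
p = -0.066802 / -1.344821 = 0.0497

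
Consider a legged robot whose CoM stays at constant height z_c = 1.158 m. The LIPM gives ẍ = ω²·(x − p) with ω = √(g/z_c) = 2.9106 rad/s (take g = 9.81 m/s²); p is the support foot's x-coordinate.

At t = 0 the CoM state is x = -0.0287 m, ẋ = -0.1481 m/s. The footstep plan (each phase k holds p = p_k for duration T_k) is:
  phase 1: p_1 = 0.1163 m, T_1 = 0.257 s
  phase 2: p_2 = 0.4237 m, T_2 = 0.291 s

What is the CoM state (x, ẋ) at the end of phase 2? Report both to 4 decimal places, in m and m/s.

x = -0.4930, ẋ = -2.2289

phase 1: p=0.1163, T=0.257, ωT=0.748024, cosh=1.293061, sinh=0.819760; start (x,ẋ)=(-0.028700, -0.148100) → end (x,ẋ)=(-0.112906, -0.537472)
phase 2: p=0.4237, T=0.291, ωT=0.846985, cosh=1.380654, sinh=0.951948; start (x,ẋ)=(-0.112906, -0.537472) → end (x,ẋ)=(-0.492954, -2.228858)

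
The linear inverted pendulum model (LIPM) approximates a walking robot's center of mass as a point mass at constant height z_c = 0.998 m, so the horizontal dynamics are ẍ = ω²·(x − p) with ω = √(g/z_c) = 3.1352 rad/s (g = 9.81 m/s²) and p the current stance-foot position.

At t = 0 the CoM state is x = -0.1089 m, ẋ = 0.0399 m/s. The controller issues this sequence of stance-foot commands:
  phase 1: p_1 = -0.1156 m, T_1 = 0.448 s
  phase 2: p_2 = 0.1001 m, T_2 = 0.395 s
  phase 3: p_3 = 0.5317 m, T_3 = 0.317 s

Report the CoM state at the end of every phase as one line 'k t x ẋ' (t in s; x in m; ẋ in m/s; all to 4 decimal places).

phase 1: p=-0.1156, T=0.448, ωT=1.404570, cosh=2.159623, sinh=1.914150; start (x,ẋ)=(-0.108900, 0.039900) → end (x,ẋ)=(-0.076770, 0.126377)
phase 2: p=0.1001, T=0.395, ωT=1.238404, cosh=1.869975, sinh=1.580128; start (x,ẋ)=(-0.076770, 0.126377) → end (x,ẋ)=(-0.166949, -0.639896)
phase 3: p=0.5317, T=0.317, ωT=0.993858, cosh=1.535892, sinh=1.165746; start (x,ẋ)=(-0.166949, -0.639896) → end (x,ẋ)=(-0.779279, -3.536267)

1 0.4480 -0.0768 0.1264
2 0.8430 -0.1669 -0.6399
3 1.1600 -0.7793 -3.5363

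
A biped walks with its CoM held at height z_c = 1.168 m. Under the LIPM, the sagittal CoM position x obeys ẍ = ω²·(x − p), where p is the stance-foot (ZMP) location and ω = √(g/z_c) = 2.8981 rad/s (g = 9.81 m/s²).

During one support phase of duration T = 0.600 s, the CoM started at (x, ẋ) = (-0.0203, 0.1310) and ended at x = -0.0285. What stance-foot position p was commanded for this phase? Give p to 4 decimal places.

p = 0.0484

ωT = 2.8981·0.600 = 1.738860; cosh(ωT) = 2.933286, sinh(ωT) = 2.757566
x(T) = p + (x₀−p)·cosh(ωT) + (ẋ₀/ω)·sinh(ωT) ⇒ p·(1 − cosh) = x(T) − x₀·cosh − (ẋ₀/ω)·sinh
numerator   = -0.0285 − (-0.0203)·2.933286 − (0.1310/2.8981)·2.757566 = -0.093602
denominator = 1 − 2.933286 = -1.933286
p = -0.093602 / -1.933286 = 0.0484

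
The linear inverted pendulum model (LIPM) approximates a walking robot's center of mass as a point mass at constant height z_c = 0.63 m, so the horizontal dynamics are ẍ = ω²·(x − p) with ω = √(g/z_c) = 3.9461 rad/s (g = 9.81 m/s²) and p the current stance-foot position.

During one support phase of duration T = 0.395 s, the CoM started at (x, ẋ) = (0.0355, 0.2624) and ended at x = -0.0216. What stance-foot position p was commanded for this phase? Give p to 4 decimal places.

p = 0.1760

ωT = 3.9461·0.395 = 1.558709; cosh(ωT) = 2.481546, sinh(ωT) = 2.271138
x(T) = p + (x₀−p)·cosh(ωT) + (ẋ₀/ω)·sinh(ωT) ⇒ p·(1 − cosh) = x(T) − x₀·cosh − (ẋ₀/ω)·sinh
numerator   = -0.0216 − (0.0355)·2.481546 − (0.2624/3.9461)·2.271138 = -0.260717
denominator = 1 − 2.481546 = -1.481546
p = -0.260717 / -1.481546 = 0.1760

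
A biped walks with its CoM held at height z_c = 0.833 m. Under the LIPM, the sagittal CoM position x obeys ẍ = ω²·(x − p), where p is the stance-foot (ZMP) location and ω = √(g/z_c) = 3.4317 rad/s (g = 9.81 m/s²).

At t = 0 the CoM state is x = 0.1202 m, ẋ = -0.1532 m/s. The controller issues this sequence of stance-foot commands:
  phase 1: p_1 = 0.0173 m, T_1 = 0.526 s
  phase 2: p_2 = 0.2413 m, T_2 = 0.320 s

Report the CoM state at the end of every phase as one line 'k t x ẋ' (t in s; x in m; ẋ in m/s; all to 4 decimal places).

phase 1: p=0.0173, T=0.526, ωT=1.805074, cosh=3.122442, sinh=2.957980; start (x,ẋ)=(0.120200, -0.153200) → end (x,ẋ)=(0.206547, 0.566169)
phase 2: p=0.2413, T=0.320, ωT=1.098144, cosh=1.666042, sinh=1.332553; start (x,ẋ)=(0.206547, 0.566169) → end (x,ẋ)=(0.403248, 0.784342)

1 0.5260 0.2065 0.5662
2 0.8460 0.4032 0.7843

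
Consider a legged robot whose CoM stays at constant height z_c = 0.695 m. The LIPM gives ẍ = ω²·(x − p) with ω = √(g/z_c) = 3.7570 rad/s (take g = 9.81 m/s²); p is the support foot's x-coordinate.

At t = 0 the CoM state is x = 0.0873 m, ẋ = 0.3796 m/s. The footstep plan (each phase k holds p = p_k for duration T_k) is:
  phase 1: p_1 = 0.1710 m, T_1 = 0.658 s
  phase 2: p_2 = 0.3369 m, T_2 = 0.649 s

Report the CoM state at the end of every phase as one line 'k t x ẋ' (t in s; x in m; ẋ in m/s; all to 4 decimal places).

phase 1: p=0.1710, T=0.658, ωT=2.472106, cosh=5.965889, sinh=5.881482; start (x,ẋ)=(0.087300, 0.379600) → end (x,ẋ)=(0.265909, 0.415155)
phase 2: p=0.3369, T=0.649, ωT=2.438293, cosh=5.770391, sinh=5.683082; start (x,ẋ)=(0.265909, 0.415155) → end (x,ẋ)=(0.555243, 0.879848)

1 0.6580 0.2659 0.4152
2 1.3070 0.5552 0.8798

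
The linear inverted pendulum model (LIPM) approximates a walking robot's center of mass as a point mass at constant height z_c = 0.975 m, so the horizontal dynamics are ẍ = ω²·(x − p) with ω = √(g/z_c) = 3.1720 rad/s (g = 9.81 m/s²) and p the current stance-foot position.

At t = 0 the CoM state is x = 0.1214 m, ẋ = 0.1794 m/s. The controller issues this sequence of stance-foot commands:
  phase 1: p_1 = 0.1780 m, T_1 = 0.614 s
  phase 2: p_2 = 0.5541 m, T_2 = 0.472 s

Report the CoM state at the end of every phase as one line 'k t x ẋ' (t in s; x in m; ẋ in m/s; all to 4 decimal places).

1 0.6140 0.1698 0.0251
2 1.0860 -0.3309 -2.5287

phase 1: p=0.1780, T=0.614, ωT=1.947608, cosh=3.577255, sinh=3.434640; start (x,ẋ)=(0.121400, 0.179400) → end (x,ẋ)=(0.169782, 0.025121)
phase 2: p=0.5541, T=0.472, ωT=1.497184, cosh=2.346423, sinh=2.122664; start (x,ẋ)=(0.169782, 0.025121) → end (x,ẋ)=(-0.330863, -2.528706)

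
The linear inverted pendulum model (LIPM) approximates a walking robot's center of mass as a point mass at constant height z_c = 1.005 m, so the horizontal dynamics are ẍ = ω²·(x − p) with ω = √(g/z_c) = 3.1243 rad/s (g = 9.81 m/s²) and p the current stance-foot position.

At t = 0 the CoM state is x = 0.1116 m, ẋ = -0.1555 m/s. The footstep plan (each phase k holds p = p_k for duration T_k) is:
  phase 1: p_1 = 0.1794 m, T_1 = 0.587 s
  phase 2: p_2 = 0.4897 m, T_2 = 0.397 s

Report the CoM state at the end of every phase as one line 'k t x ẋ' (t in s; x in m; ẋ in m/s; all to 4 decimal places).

1 0.5870 -0.1900 -1.1450
2 0.9840 -1.3637 -5.5077

phase 1: p=0.1794, T=0.587, ωT=1.833964, cosh=3.209213, sinh=3.049434; start (x,ẋ)=(0.111600, -0.155500) → end (x,ẋ)=(-0.189959, -1.144987)
phase 2: p=0.4897, T=0.397, ωT=1.240347, cosh=1.873048, sinh=1.583765; start (x,ẋ)=(-0.189959, -1.144987) → end (x,ẋ)=(-1.363748, -5.507672)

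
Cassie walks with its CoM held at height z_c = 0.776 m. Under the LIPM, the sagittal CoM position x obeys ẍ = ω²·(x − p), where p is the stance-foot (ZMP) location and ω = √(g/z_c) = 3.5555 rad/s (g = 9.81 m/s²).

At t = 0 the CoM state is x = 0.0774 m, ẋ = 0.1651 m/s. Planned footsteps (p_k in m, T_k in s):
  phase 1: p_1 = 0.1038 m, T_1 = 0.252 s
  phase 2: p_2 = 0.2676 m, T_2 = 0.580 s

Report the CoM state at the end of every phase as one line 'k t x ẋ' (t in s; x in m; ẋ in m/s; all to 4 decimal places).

phase 1: p=0.1038, T=0.252, ωT=0.895986, cosh=1.428977, sinh=1.020773; start (x,ẋ)=(0.077400, 0.165100) → end (x,ẋ)=(0.113475, 0.140109)
phase 2: p=0.2676, T=0.580, ωT=2.062190, cosh=3.995173, sinh=3.867998; start (x,ẋ)=(0.113475, 0.140109) → end (x,ẋ)=(-0.195734, -1.559874)

1 0.2520 0.1135 0.1401
2 0.8320 -0.1957 -1.5599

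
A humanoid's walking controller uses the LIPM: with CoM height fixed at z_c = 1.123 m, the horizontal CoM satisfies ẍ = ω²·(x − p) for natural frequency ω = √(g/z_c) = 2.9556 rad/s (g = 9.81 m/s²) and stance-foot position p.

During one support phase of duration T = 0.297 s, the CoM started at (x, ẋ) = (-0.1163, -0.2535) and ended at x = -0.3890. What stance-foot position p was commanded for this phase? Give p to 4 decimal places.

p = 0.3399

ωT = 2.9556·0.297 = 0.877813; cosh(ωT) = 1.410662, sinh(ωT) = 0.994971
x(T) = p + (x₀−p)·cosh(ωT) + (ẋ₀/ω)·sinh(ωT) ⇒ p·(1 − cosh) = x(T) − x₀·cosh − (ẋ₀/ω)·sinh
numerator   = -0.3890 − (-0.1163)·1.410662 − (-0.2535/2.9556)·0.994971 = -0.139602
denominator = 1 − 1.410662 = -0.410662
p = -0.139602 / -0.410662 = 0.3399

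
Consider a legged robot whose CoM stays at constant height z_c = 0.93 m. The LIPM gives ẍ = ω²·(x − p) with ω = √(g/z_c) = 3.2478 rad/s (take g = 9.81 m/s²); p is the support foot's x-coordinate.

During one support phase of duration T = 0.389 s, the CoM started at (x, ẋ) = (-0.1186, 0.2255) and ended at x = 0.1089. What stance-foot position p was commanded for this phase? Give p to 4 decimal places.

ωT = 3.2478·0.389 = 1.263394; cosh(ωT) = 1.910050, sinh(ωT) = 1.627357
x(T) = p + (x₀−p)·cosh(ωT) + (ẋ₀/ω)·sinh(ωT) ⇒ p·(1 − cosh) = x(T) − x₀·cosh − (ẋ₀/ω)·sinh
numerator   = 0.1089 − (-0.1186)·1.910050 − (0.2255/3.2478)·1.627357 = 0.222442
denominator = 1 − 1.910050 = -0.910050
p = 0.222442 / -0.910050 = -0.2444

p = -0.2444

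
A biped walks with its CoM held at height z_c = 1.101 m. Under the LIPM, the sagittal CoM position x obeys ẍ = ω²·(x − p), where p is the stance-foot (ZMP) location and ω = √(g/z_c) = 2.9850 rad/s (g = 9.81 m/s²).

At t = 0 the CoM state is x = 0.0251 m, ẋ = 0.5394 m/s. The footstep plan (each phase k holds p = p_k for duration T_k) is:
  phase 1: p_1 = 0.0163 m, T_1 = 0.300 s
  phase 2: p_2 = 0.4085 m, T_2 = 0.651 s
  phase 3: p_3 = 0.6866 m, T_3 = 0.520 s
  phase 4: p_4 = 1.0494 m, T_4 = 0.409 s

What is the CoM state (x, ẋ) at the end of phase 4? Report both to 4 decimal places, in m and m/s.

phase 1: p=0.0163, T=0.300, ωT=0.895500, cosh=1.428482, sinh=1.020078; start (x,ẋ)=(0.025100, 0.539400) → end (x,ẋ)=(0.213202, 0.797318)
phase 2: p=0.4085, T=0.651, ωT=1.943235, cosh=3.562269, sinh=3.419030; start (x,ẋ)=(0.213202, 0.797318) → end (x,ẋ)=(0.626048, 0.847093)
phase 3: p=0.6866, T=0.520, ωT=1.552200, cosh=2.466814, sinh=2.255033; start (x,ẋ)=(0.626048, 0.847093) → end (x,ẋ)=(1.177171, 1.682033)
phase 4: p=1.0494, T=0.409, ωT=1.220865, cosh=1.842547, sinh=1.547572; start (x,ẋ)=(1.177171, 1.682033) → end (x,ẋ)=(2.156874, 3.689466)

x = 2.1569, ẋ = 3.6895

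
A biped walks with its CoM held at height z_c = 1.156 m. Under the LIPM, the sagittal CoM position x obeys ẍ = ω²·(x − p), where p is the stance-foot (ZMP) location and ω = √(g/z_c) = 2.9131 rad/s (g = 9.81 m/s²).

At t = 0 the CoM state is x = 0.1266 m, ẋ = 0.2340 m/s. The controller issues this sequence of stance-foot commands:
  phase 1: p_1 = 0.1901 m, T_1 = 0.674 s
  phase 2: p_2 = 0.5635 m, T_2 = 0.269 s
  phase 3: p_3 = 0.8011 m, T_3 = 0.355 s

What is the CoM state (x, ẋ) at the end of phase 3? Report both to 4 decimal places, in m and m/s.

x = -0.3879, ẋ = -3.0314

phase 1: p=0.1901, T=0.674, ωT=1.963429, cosh=3.632046, sinh=3.491670; start (x,ẋ)=(0.126600, 0.234000) → end (x,ẋ)=(0.239940, 0.204003)
phase 2: p=0.5635, T=0.269, ωT=0.783624, cosh=1.323070, sinh=0.866322; start (x,ẋ)=(0.239940, 0.204003) → end (x,ẋ)=(0.196075, -0.546653)
phase 3: p=0.8011, T=0.355, ωT=1.034150, cosh=1.584122, sinh=1.228594; start (x,ẋ)=(0.196075, -0.546653) → end (x,ẋ)=(-0.387883, -3.031358)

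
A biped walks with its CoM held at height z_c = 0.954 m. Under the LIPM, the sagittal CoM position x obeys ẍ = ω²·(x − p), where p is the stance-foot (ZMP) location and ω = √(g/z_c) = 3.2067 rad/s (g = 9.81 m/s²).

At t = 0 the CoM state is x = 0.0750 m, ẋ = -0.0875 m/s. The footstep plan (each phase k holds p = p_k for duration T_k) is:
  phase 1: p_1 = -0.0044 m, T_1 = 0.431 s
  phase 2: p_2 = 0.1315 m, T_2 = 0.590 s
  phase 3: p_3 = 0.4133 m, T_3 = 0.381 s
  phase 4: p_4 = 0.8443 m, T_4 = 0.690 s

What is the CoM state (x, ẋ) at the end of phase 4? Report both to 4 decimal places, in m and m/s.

x = 1.8482, ẋ = 3.4012

phase 1: p=-0.0044, T=0.431, ωT=1.382088, cosh=2.117131, sinh=1.866077; start (x,ẋ)=(0.075000, -0.087500) → end (x,ẋ)=(0.112781, 0.289877)
phase 2: p=0.1315, T=0.590, ωT=1.891953, cosh=3.391543, sinh=3.240766; start (x,ẋ)=(0.112781, 0.289877) → end (x,ẋ)=(0.360971, 0.788601)
phase 3: p=0.4133, T=0.381, ωT=1.221753, cosh=1.843921, sinh=1.549208; start (x,ẋ)=(0.360971, 0.788601) → end (x,ẋ)=(0.697795, 1.194155)
phase 4: p=0.8443, T=0.690, ωT=2.212623, cosh=4.624536, sinh=4.515123; start (x,ẋ)=(0.697795, 1.194155) → end (x,ẋ)=(1.848186, 3.401220)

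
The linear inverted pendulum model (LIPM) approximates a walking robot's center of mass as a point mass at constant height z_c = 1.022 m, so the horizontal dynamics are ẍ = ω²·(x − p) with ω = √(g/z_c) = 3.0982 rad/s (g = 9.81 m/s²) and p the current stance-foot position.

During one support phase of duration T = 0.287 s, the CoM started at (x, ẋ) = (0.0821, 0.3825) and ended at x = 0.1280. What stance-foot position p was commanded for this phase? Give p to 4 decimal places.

ωT = 3.0982·0.287 = 0.889183; cosh(ωT) = 1.422067, sinh(ωT) = 1.011075
x(T) = p + (x₀−p)·cosh(ωT) + (ẋ₀/ω)·sinh(ωT) ⇒ p·(1 − cosh) = x(T) − x₀·cosh − (ẋ₀/ω)·sinh
numerator   = 0.1280 − (0.0821)·1.422067 − (0.3825/3.0982)·1.011075 = -0.113578
denominator = 1 − 1.422067 = -0.422067
p = -0.113578 / -0.422067 = 0.2691

p = 0.2691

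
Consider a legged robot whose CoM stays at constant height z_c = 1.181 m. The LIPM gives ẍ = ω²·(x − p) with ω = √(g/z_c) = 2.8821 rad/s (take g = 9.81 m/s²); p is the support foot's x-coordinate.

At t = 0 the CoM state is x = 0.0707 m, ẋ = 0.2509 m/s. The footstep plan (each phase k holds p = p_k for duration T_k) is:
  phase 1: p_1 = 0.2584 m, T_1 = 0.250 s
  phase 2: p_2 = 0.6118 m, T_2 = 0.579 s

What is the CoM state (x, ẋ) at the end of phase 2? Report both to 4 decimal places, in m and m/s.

phase 1: p=0.2584, T=0.250, ωT=0.720525, cosh=1.271004, sinh=0.784508; start (x,ẋ)=(0.070700, 0.250900) → end (x,ẋ)=(0.088127, -0.105500)
phase 2: p=0.6118, T=0.579, ωT=1.668736, cosh=2.746971, sinh=2.558486; start (x,ẋ)=(0.088127, -0.105500) → end (x,ẋ)=(-0.920368, -4.151269)

x = -0.9204, ẋ = -4.1513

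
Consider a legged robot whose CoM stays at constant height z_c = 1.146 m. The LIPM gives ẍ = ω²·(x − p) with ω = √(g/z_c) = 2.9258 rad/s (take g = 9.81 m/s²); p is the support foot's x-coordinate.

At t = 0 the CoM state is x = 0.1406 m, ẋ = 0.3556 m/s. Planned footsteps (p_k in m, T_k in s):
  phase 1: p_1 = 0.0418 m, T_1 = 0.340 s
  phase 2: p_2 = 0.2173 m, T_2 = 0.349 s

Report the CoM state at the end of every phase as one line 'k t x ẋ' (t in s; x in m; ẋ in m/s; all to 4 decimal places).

1 0.3400 0.3355 0.8839
2 0.6890 0.7676 1.8040

phase 1: p=0.0418, T=0.340, ωT=0.994772, cosh=1.536958, sinh=1.167150; start (x,ẋ)=(0.140600, 0.355600) → end (x,ẋ)=(0.335506, 0.883929)
phase 2: p=0.2173, T=0.349, ωT=1.021104, cosh=1.568228, sinh=1.208031; start (x,ẋ)=(0.335506, 0.883929) → end (x,ẋ)=(0.767639, 1.803997)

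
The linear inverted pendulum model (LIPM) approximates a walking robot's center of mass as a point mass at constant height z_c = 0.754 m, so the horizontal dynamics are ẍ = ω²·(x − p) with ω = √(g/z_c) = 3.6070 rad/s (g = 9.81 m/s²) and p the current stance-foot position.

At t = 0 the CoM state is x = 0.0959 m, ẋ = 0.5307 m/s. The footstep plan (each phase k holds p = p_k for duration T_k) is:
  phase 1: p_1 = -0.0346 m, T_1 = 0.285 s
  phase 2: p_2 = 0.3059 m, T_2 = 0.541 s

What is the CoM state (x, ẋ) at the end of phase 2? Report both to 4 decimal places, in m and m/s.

phase 1: p=-0.0346, T=0.285, ωT=1.027995, cosh=1.576589, sinh=1.218866; start (x,ẋ)=(0.095900, 0.530700) → end (x,ẋ)=(0.350477, 1.410433)
phase 2: p=0.3059, T=0.541, ωT=1.951387, cosh=3.590260, sinh=3.448183; start (x,ẋ)=(0.350477, 1.410433) → end (x,ẋ)=(1.814275, 5.618255)

x = 1.8143, ẋ = 5.6183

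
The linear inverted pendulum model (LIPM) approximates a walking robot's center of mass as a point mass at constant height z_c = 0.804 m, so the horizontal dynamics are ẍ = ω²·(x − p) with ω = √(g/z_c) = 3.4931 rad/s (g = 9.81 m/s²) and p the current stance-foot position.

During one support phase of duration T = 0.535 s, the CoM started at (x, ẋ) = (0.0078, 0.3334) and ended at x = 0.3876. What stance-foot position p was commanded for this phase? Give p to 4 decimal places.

p = -0.0258

ωT = 3.4931·0.535 = 1.868809; cosh(ωT) = 3.317439, sinh(ωT) = 3.163131
x(T) = p + (x₀−p)·cosh(ωT) + (ẋ₀/ω)·sinh(ωT) ⇒ p·(1 − cosh) = x(T) − x₀·cosh − (ẋ₀/ω)·sinh
numerator   = 0.3876 − (0.0078)·3.317439 − (0.3334/3.4931)·3.163131 = 0.059818
denominator = 1 − 3.317439 = -2.317439
p = 0.059818 / -2.317439 = -0.0258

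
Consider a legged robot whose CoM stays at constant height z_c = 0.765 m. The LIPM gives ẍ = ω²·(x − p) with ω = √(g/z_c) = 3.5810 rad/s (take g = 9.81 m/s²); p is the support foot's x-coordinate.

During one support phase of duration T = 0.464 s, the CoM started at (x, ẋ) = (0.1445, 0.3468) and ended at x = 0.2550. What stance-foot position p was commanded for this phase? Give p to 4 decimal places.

p = 0.2228

ωT = 3.5810·0.464 = 1.661584; cosh(ωT) = 2.728743, sinh(ωT) = 2.538905
x(T) = p + (x₀−p)·cosh(ωT) + (ẋ₀/ω)·sinh(ωT) ⇒ p·(1 − cosh) = x(T) − x₀·cosh − (ẋ₀/ω)·sinh
numerator   = 0.2550 − (0.1445)·2.728743 − (0.3468/3.5810)·2.538905 = -0.385182
denominator = 1 − 2.728743 = -1.728743
p = -0.385182 / -1.728743 = 0.2228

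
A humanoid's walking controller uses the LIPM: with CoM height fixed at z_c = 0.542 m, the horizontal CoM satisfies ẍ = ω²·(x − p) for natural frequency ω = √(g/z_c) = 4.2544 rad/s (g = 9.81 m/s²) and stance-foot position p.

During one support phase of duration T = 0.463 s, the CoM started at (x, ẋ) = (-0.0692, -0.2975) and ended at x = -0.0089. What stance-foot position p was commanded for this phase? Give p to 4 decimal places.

p = -0.1845

ωT = 4.2544·0.463 = 1.969787; cosh(ωT) = 3.654319, sinh(ωT) = 3.514832
x(T) = p + (x₀−p)·cosh(ωT) + (ẋ₀/ω)·sinh(ωT) ⇒ p·(1 − cosh) = x(T) − x₀·cosh − (ẋ₀/ω)·sinh
numerator   = -0.0089 − (-0.0692)·3.654319 − (-0.2975/4.2544)·3.514832 = 0.489763
denominator = 1 − 3.654319 = -2.654319
p = 0.489763 / -2.654319 = -0.1845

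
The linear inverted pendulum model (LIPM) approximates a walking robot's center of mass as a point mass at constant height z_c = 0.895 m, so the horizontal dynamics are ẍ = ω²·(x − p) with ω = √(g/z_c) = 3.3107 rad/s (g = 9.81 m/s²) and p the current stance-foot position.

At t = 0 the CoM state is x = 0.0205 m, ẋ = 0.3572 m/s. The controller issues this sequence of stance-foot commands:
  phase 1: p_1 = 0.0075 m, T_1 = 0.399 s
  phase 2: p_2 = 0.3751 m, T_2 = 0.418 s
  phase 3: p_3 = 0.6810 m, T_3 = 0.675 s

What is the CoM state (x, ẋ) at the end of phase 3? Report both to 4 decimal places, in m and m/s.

x = 0.8221, ẋ = 0.6105

phase 1: p=0.0075, T=0.399, ωT=1.320969, cosh=2.006964, sinh=1.740088; start (x,ẋ)=(0.020500, 0.357200) → end (x,ẋ)=(0.221333, 0.791779)
phase 2: p=0.3751, T=0.418, ωT=1.383873, cosh=2.120465, sinh=1.869859; start (x,ẋ)=(0.221333, 0.791779) → end (x,ẋ)=(0.496234, 0.727040)
phase 3: p=0.6810, T=0.675, ωT=2.234723, cosh=4.725455, sinh=4.618433; start (x,ẋ)=(0.496234, 0.727040) → end (x,ẋ)=(0.822118, 0.610475)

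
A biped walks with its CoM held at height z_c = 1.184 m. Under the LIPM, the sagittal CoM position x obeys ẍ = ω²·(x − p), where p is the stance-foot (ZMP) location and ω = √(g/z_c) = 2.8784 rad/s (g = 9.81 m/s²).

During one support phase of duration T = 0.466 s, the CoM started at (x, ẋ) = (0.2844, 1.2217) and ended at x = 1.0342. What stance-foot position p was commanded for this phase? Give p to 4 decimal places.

p = 0.2904

ωT = 2.8784·0.466 = 1.341334; cosh(ωT) = 2.042820, sinh(ωT) = 1.781323
x(T) = p + (x₀−p)·cosh(ωT) + (ẋ₀/ω)·sinh(ωT) ⇒ p·(1 − cosh) = x(T) − x₀·cosh − (ẋ₀/ω)·sinh
numerator   = 1.0342 − (0.2844)·2.042820 − (1.2217/2.8784)·1.781323 = -0.302838
denominator = 1 − 2.042820 = -1.042820
p = -0.302838 / -1.042820 = 0.2904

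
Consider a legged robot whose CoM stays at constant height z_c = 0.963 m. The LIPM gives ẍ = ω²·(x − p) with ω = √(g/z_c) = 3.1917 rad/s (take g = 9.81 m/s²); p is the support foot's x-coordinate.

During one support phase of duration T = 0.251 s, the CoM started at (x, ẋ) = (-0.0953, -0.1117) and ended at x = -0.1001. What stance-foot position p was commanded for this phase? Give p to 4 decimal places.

ωT = 3.1917·0.251 = 0.801117; cosh(ωT) = 1.338428, sinh(ωT) = 0.889600
x(T) = p + (x₀−p)·cosh(ωT) + (ẋ₀/ω)·sinh(ωT) ⇒ p·(1 − cosh) = x(T) − x₀·cosh − (ẋ₀/ω)·sinh
numerator   = -0.1001 − (-0.0953)·1.338428 − (-0.1117/3.1917)·0.889600 = 0.058585
denominator = 1 − 1.338428 = -0.338428
p = 0.058585 / -0.338428 = -0.1731

p = -0.1731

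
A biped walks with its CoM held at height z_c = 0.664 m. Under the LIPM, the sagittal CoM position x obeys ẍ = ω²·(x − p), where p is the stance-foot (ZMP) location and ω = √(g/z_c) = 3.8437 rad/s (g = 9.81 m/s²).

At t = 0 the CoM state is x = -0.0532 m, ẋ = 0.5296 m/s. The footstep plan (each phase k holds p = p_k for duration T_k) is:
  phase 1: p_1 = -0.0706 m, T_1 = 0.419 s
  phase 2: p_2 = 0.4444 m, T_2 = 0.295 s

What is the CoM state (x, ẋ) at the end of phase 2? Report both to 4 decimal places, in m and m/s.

phase 1: p=-0.0706, T=0.419, ωT=1.610510, cosh=2.602575, sinh=2.402790; start (x,ẋ)=(-0.053200, 0.529600) → end (x,ẋ)=(0.305751, 1.539023)
phase 2: p=0.4444, T=0.295, ωT=1.133892, cosh=1.714753, sinh=1.392974; start (x,ẋ)=(0.305751, 1.539023) → end (x,ẋ)=(0.764399, 1.896691)

x = 0.7644, ẋ = 1.8967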